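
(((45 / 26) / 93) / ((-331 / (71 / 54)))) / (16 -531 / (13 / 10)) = 355 / 1884658392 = 0.00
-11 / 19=-0.58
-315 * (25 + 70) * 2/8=-29925/4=-7481.25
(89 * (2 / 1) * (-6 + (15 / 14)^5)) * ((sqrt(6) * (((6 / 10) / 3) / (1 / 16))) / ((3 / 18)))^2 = -758984743296 / 420175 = -1806353.88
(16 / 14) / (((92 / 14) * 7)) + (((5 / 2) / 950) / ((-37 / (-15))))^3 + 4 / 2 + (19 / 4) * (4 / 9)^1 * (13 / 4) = 286298112475619 / 32219168974272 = 8.89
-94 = -94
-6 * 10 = -60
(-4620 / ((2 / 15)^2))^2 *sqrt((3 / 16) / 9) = 22511671875 *sqrt(3) / 4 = 9747839862.70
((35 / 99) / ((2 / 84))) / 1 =490 / 33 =14.85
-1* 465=-465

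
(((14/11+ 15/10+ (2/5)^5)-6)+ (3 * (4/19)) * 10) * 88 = 16191004/59375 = 272.69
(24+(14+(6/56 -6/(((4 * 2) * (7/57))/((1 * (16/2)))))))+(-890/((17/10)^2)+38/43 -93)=-20421277/49708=-410.82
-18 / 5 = -3.60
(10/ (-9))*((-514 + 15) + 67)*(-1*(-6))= 2880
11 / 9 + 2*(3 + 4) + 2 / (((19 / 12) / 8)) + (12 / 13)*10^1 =76823 / 2223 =34.56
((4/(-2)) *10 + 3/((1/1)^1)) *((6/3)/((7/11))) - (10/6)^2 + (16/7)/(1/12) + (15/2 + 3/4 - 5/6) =-769/36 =-21.36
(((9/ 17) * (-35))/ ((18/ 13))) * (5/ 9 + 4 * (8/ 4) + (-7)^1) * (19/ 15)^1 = -12103/ 459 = -26.37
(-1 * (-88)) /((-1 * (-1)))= 88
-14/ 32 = -7/ 16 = -0.44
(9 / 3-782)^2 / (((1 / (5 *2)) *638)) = 3034205 / 319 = 9511.61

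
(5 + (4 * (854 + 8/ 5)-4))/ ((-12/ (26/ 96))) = -77.26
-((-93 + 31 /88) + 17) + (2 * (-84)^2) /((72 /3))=58401 /88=663.65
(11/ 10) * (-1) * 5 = -5.50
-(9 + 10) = -19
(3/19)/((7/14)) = 6/19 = 0.32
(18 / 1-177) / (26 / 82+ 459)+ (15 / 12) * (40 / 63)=530903 / 1186416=0.45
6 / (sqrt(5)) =6* sqrt(5) / 5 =2.68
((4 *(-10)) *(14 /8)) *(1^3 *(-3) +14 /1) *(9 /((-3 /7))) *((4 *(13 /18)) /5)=28028 /3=9342.67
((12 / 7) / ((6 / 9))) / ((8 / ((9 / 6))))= 27 / 56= 0.48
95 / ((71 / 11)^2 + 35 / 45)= 103455 / 46216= 2.24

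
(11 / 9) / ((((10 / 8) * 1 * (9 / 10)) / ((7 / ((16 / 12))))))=5.70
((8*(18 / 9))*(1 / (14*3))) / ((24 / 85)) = 85 / 63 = 1.35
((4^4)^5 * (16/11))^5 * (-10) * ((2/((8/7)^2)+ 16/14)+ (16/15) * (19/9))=-15687424279239947087708567321787231268654932305961196161553417524740096/30438639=-515378636976506968255333900000000000000000000000000000000000000.00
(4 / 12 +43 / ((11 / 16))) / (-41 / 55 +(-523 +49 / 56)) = -83000 / 690189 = -0.12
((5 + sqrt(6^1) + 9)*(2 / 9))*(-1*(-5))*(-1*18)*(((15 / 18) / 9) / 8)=-3.81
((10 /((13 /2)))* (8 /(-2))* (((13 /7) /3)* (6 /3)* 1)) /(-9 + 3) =80 /63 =1.27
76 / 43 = 1.77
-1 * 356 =-356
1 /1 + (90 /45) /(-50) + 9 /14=561 /350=1.60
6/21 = 2/7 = 0.29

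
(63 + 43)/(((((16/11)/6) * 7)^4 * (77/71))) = 405692793/34420736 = 11.79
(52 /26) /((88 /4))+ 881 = 881.09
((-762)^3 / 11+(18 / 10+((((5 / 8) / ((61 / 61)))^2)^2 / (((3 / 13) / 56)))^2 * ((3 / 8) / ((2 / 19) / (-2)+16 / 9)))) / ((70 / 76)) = -5200764666752184447 / 119092019200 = -43670135.93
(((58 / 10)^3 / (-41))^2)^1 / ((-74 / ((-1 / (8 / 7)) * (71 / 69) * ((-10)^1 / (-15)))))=295627190537 / 1609347375000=0.18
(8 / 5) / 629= 8 / 3145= 0.00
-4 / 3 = -1.33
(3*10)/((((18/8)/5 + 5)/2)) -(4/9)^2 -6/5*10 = -10492/8829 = -1.19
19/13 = 1.46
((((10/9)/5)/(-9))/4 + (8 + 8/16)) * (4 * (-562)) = -1546624/81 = -19094.12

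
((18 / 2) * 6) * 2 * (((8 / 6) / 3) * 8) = 384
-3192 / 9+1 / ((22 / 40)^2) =-127544 / 363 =-351.36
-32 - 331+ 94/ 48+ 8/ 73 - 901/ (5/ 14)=-25261493/ 8760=-2883.73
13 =13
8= 8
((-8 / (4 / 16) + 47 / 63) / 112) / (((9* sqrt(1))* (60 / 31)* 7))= -61039 / 26671680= -0.00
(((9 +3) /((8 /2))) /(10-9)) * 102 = 306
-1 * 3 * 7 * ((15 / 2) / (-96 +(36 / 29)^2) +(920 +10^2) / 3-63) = -61596003 / 10592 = -5815.33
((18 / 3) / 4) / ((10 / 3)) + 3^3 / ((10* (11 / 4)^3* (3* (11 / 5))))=137529 / 292820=0.47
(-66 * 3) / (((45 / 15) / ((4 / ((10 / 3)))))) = -396 / 5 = -79.20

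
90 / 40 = 9 / 4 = 2.25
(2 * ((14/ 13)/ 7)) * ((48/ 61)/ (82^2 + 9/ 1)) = 192/ 5339269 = 0.00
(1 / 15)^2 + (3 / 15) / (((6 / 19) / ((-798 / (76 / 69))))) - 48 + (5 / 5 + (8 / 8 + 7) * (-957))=-7345661 / 900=-8161.85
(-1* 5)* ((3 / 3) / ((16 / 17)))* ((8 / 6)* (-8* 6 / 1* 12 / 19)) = 4080 / 19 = 214.74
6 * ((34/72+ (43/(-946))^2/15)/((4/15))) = 1286/121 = 10.63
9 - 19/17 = 134/17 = 7.88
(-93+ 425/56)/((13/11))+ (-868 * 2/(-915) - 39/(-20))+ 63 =-3612593/666120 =-5.42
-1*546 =-546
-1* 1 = -1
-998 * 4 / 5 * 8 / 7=-31936 / 35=-912.46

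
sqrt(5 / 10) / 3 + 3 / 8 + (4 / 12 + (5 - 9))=-79 / 24 + sqrt(2) / 6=-3.06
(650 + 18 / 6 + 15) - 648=20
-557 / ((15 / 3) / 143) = -15930.20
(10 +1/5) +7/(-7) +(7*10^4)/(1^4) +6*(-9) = 349776/5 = 69955.20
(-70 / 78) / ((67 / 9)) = -105 / 871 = -0.12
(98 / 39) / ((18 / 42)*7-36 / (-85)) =8330 / 11349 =0.73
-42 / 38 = -21 / 19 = -1.11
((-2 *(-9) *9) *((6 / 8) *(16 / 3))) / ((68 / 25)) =4050 / 17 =238.24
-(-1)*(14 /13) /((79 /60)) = 0.82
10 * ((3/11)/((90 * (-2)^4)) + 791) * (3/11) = 4176481/1936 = 2157.27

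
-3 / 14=-0.21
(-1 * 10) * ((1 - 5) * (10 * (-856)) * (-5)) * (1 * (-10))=-17120000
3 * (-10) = -30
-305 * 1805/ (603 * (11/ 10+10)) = -5505250/ 66933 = -82.25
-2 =-2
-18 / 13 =-1.38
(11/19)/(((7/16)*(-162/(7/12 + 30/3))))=-0.09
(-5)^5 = -3125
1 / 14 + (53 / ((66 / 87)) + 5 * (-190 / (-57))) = 20005 / 231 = 86.60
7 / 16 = 0.44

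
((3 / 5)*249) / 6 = 249 / 10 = 24.90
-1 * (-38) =38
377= 377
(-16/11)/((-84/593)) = 2372/231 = 10.27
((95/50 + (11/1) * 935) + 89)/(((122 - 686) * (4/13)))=-1348867/22560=-59.79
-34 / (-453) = 34 / 453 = 0.08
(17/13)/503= 0.00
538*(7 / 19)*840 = 3163440 / 19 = 166496.84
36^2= 1296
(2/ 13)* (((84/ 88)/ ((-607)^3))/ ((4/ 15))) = -315/ 127926966596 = -0.00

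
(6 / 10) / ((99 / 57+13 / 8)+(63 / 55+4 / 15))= 15048 / 119731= 0.13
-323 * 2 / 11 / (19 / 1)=-34 / 11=-3.09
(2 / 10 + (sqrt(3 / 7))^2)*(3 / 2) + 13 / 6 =653 / 210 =3.11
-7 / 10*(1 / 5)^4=-7 / 6250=-0.00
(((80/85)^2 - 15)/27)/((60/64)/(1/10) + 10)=-32632/1209465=-0.03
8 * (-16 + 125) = 872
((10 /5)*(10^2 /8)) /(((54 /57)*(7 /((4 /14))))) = 475 /441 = 1.08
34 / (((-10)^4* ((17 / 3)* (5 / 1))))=3 / 25000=0.00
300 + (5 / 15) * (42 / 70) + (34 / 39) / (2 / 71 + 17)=70785721 / 235755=300.25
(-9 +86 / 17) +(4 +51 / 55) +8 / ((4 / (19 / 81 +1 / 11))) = 123982 / 75735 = 1.64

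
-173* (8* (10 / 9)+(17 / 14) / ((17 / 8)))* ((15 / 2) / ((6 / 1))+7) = -283547 / 21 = -13502.24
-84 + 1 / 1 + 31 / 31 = -82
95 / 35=19 / 7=2.71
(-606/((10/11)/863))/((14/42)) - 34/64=-276132469/160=-1725827.93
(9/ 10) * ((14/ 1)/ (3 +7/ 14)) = 18/ 5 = 3.60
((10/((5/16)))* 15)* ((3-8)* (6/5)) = -2880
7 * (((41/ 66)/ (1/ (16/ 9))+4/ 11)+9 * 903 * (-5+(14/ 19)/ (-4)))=-294914.28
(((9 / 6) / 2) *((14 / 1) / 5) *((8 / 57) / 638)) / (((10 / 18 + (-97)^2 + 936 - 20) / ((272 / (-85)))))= -1008 / 7040609125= -0.00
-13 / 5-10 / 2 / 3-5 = -139 / 15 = -9.27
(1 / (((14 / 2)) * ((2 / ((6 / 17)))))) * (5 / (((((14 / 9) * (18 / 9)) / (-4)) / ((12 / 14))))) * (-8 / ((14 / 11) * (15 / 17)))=2376 / 2401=0.99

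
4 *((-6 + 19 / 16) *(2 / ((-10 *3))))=77 / 60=1.28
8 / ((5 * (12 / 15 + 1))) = 8 / 9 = 0.89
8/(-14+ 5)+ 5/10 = -7/18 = -0.39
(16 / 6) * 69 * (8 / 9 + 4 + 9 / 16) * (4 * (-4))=-144440 / 9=-16048.89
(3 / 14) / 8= 3 / 112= 0.03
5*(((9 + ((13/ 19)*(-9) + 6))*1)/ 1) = 840/ 19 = 44.21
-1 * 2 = -2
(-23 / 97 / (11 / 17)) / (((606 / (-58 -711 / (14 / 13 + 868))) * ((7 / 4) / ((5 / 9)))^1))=433050095 / 38352874329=0.01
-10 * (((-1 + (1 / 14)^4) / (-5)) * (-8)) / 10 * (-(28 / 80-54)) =8243859 / 96040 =85.84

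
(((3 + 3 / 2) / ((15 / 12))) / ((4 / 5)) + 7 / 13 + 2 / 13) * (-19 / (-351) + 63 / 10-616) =-2139857 / 676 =-3165.47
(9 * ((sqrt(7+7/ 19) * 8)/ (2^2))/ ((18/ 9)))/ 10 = 9 * sqrt(665)/ 95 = 2.44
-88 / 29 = -3.03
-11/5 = -2.20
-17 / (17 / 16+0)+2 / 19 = -302 / 19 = -15.89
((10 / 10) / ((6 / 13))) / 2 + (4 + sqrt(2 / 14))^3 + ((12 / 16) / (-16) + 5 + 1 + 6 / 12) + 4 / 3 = 337 * sqrt(7) / 49 + 100241 / 1344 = 92.78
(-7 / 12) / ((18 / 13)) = -91 / 216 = -0.42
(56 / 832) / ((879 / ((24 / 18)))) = 7 / 68562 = 0.00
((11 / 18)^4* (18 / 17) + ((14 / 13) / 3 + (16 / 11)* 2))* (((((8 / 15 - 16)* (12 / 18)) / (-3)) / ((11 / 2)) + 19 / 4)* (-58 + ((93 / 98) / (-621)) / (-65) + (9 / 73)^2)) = -176114801186783757919 / 165434269092206400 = -1064.56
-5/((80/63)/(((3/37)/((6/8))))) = -63/148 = -0.43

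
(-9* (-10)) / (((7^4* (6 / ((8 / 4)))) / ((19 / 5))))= 114 / 2401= 0.05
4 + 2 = 6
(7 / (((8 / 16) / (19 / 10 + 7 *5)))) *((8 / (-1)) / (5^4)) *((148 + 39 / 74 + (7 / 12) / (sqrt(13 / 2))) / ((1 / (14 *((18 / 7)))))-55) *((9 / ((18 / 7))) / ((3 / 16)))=-75526699584 / 115625-8100288 *sqrt(26) / 40625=-654220.59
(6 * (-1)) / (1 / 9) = -54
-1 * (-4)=4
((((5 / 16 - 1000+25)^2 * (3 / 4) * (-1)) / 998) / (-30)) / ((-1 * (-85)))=9728161 / 34746368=0.28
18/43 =0.42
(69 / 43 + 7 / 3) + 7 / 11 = 6491 / 1419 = 4.57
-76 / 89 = -0.85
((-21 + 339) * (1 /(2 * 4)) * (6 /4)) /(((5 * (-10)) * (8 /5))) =-477 /640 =-0.75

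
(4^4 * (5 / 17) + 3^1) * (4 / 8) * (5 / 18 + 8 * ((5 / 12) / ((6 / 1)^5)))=4319095 / 396576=10.89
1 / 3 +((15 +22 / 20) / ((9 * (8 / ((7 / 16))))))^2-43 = -5661040271 / 132710400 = -42.66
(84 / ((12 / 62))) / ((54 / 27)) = 217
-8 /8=-1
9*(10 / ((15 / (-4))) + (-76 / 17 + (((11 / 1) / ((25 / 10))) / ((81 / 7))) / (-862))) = -21180649 / 329715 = -64.24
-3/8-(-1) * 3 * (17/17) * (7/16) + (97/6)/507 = 23591/24336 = 0.97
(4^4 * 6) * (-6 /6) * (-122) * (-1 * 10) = -1873920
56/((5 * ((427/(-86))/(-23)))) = 15824/305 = 51.88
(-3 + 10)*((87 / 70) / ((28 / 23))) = 2001 / 280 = 7.15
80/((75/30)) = 32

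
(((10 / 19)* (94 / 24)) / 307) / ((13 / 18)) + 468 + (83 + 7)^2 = 649703577 / 75829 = 8568.01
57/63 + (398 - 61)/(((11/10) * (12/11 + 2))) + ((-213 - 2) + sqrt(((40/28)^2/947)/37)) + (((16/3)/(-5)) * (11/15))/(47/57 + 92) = -164542117/1430975 + 10 * sqrt(35039)/245273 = -114.98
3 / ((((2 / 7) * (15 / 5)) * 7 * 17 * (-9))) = -1 / 306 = -0.00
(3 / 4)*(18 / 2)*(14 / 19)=189 / 38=4.97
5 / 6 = 0.83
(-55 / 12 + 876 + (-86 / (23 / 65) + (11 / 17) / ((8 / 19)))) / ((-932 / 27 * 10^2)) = -2127987 / 11661184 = -0.18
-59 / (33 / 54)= -1062 / 11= -96.55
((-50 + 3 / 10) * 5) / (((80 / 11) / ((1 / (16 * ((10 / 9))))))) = -1.92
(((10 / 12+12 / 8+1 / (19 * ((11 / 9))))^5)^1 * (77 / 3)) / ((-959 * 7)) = -7343977574900000 / 25344567290606949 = -0.29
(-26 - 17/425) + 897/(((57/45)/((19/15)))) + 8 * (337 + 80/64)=89424/25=3576.96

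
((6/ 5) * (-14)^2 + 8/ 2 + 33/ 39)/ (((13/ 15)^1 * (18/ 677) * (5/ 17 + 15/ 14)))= 419008163/ 54925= 7628.73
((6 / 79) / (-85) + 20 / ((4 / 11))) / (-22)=-369319 / 147730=-2.50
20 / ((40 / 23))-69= -115 / 2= -57.50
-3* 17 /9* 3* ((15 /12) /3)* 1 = -85 /12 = -7.08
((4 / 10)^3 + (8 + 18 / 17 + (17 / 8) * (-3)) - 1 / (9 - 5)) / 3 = 0.83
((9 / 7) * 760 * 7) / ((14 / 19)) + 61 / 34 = 2209747 / 238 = 9284.65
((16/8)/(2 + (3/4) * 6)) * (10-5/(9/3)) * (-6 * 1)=-200/13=-15.38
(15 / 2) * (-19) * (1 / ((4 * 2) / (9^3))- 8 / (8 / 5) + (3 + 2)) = -207765 / 16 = -12985.31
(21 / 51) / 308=1 / 748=0.00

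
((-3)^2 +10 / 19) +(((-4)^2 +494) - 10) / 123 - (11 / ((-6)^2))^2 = 13627357 / 1009584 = 13.50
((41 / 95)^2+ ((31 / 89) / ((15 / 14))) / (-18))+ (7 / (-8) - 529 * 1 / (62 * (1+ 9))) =-8390436361 / 5378394600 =-1.56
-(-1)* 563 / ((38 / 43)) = 24209 / 38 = 637.08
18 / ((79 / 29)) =522 / 79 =6.61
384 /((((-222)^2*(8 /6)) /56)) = 448 /1369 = 0.33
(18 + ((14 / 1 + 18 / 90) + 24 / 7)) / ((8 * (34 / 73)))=91031 / 9520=9.56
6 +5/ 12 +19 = 305/ 12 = 25.42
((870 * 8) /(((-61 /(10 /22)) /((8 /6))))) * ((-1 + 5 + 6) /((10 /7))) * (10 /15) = -649600 /2013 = -322.70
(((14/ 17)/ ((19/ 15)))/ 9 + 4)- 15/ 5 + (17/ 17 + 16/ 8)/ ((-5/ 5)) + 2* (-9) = -19310/ 969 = -19.93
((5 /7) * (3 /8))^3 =3375 /175616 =0.02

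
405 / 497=0.81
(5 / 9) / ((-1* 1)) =-5 / 9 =-0.56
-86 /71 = -1.21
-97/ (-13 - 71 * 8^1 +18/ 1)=97/ 563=0.17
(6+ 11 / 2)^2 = 529 / 4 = 132.25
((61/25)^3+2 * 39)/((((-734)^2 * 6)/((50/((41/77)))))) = 0.00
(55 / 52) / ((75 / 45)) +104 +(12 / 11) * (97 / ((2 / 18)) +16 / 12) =605435 / 572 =1058.45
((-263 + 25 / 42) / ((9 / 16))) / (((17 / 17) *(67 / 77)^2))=-74678296 / 121203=-616.14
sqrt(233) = 15.26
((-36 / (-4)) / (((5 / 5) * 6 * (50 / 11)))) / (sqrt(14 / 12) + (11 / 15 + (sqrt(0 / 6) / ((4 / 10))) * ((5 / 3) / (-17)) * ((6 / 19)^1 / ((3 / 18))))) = -1089 / 2830 + 99 * sqrt(42) / 1132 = 0.18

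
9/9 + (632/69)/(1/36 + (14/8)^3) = 192713/71369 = 2.70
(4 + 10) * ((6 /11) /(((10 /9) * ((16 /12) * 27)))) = 21 /110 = 0.19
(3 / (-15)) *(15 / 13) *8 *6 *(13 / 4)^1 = -36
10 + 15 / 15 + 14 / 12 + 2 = 85 / 6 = 14.17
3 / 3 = 1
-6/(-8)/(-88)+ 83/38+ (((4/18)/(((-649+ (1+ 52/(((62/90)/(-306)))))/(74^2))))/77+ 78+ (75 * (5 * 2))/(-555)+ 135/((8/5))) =14631825837781/89656525728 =163.20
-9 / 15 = -3 / 5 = -0.60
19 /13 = 1.46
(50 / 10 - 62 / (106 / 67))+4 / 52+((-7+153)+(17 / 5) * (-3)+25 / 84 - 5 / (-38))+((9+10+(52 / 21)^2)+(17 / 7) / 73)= 127.28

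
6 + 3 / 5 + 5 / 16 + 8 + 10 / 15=3739 / 240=15.58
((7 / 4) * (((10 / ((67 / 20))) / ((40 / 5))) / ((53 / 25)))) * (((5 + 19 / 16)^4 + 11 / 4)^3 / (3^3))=3899801762546383945302734375 / 107947905368350261248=36126701.57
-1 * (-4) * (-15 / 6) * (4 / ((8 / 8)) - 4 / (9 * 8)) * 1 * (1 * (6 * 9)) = -2130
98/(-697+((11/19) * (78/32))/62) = -263872/1876661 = -0.14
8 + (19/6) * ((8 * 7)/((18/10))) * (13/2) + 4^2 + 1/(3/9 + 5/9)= 143747/216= 665.50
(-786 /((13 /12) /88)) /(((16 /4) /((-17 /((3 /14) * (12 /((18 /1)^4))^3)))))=847744822459740317.54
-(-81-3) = 84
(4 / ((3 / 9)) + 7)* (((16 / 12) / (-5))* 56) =-4256 / 15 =-283.73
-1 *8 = -8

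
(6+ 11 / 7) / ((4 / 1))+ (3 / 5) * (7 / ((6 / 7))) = 6.79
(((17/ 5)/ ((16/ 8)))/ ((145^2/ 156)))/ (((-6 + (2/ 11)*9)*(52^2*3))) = -0.00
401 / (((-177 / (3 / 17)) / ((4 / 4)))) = -401 / 1003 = -0.40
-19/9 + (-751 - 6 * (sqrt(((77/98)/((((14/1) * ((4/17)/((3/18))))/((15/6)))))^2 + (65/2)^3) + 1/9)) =-5 * sqrt(121535965849)/1568 - 6784/9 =-1865.45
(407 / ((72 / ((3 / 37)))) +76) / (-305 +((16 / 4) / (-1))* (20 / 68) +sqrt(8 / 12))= -162369975 / 650203976-530315* sqrt(6) / 1950611928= -0.25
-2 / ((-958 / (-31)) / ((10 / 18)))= -155 / 4311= -0.04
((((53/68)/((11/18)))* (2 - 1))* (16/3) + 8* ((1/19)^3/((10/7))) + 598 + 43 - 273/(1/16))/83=-23858237479/532292695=-44.82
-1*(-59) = 59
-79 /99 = -0.80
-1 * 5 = -5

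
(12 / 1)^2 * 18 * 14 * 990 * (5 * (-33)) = -5927644800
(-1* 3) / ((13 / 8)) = -24 / 13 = -1.85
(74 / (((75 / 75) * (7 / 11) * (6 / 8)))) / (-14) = -1628 / 147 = -11.07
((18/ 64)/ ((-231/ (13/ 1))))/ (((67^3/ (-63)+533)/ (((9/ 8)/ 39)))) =81/ 752390144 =0.00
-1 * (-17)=17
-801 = -801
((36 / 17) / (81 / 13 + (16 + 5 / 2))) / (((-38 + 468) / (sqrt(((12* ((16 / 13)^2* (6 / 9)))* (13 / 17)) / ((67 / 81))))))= 10368* sqrt(29614) / 2676837935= 0.00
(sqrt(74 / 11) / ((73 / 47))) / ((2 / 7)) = 329 * sqrt(814) / 1606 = 5.84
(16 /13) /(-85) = -16 /1105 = -0.01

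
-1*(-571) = 571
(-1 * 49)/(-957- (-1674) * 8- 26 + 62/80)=-280/70913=-0.00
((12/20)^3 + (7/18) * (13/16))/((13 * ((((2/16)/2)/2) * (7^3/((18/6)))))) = 19151/1672125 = 0.01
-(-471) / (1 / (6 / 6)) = 471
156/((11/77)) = 1092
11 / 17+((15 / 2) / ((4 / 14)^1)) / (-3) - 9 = -1163 / 68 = -17.10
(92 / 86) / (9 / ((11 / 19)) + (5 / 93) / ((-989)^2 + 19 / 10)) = 460285074282 / 6688688069491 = 0.07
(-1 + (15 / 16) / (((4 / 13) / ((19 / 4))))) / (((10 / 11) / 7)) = 265573 / 2560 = 103.74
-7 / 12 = -0.58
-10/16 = -0.62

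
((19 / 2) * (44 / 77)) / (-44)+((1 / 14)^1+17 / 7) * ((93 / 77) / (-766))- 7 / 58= -848425 / 3420956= -0.25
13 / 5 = 2.60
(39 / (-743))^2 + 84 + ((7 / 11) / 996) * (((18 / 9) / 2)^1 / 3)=1524212565259 / 18144746532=84.00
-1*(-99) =99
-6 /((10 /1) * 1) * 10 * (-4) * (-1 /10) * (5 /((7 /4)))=-48 /7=-6.86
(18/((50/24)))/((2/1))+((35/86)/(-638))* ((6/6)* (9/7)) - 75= -96952881/1371700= -70.68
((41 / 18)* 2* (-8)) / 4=-82 / 9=-9.11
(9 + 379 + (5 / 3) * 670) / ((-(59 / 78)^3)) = -714042576 / 205379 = -3476.71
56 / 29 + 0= 56 / 29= 1.93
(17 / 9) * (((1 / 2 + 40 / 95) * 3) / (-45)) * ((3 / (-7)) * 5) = 0.25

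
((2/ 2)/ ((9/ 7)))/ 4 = 7/ 36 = 0.19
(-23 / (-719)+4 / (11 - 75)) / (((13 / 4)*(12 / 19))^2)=-1083 / 149552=-0.01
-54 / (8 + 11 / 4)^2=-864 / 1849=-0.47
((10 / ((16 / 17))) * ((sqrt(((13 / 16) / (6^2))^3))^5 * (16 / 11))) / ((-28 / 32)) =-5333623945 * sqrt(13) / 2429625674225971888128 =-0.00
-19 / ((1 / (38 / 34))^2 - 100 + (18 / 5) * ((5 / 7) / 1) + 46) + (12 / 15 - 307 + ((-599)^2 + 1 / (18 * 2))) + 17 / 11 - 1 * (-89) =90835242118283 / 253315260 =358585.75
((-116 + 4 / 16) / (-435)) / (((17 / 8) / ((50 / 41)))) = 9260 / 60639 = 0.15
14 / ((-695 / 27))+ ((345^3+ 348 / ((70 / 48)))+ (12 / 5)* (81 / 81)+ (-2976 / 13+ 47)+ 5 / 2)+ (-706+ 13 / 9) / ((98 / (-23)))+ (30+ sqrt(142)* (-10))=163616366351692 / 3984435- 10* sqrt(142)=41063762.25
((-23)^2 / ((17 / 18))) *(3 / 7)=28566 / 119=240.05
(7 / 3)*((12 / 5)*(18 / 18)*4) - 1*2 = 102 / 5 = 20.40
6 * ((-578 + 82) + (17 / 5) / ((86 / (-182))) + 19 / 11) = -7115832 / 2365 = -3008.81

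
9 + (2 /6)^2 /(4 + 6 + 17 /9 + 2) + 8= 2126 /125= 17.01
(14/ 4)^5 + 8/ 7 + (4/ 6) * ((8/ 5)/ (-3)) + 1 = 5312221/ 10080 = 527.01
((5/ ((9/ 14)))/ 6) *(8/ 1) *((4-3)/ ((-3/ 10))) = -2800/ 81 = -34.57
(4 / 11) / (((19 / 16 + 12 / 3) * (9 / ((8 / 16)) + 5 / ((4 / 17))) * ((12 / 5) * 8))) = 40 / 430023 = 0.00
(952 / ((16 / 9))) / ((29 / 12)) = 6426 / 29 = 221.59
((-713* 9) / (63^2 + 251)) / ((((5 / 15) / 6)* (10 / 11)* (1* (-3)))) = 211761 / 21100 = 10.04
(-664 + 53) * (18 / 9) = -1222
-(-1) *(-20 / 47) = -20 / 47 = -0.43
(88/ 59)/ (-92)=-22/ 1357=-0.02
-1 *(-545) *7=3815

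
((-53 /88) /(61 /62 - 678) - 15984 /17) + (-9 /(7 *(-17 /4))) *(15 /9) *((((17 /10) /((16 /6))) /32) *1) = -6612593409931 /7032995200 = -940.22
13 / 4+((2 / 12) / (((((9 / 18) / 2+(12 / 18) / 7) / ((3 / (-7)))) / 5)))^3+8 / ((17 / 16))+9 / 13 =223460849 / 21559876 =10.36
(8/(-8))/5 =-1/5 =-0.20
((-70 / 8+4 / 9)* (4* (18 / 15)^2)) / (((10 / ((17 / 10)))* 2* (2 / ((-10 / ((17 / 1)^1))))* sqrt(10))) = 299* sqrt(10) / 2500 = 0.38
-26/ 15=-1.73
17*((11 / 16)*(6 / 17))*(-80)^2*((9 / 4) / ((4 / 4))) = 59400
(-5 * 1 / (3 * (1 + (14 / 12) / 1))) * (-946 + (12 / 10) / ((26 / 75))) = 122530 / 169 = 725.03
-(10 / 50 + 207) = -1036 / 5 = -207.20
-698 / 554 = -349 / 277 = -1.26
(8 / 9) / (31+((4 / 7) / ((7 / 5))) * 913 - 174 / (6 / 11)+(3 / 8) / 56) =25088 / 2389437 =0.01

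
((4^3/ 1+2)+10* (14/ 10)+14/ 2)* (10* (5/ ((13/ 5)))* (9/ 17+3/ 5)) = 1889.59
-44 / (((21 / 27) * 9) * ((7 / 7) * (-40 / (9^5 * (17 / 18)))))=8763.62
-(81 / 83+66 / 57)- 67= -109024 / 1577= -69.13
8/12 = 2/3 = 0.67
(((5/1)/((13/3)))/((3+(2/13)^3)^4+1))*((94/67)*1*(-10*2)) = -25269461555921700/64307335742278747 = -0.39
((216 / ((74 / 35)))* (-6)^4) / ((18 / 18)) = 4898880 / 37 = 132402.16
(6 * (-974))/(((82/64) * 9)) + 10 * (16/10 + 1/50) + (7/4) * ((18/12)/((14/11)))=-488.53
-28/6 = -14/3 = -4.67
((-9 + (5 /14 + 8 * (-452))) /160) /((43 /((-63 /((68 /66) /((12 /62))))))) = 531927 /85312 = 6.24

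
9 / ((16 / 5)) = 45 / 16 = 2.81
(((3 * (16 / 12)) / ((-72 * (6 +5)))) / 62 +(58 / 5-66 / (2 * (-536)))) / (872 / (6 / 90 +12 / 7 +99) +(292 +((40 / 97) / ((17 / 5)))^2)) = 125450372252814947 / 3234476759626333440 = 0.04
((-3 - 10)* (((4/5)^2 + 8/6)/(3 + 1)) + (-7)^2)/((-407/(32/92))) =-25552/702075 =-0.04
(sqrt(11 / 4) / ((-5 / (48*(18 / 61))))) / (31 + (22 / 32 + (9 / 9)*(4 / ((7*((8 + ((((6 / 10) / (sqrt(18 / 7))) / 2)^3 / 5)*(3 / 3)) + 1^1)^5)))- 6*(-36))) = -1497610669735264865087547320668349103501916028452314845131008*sqrt(11) / 261890126069632628408492939062899771478142134307109337099613185- 2275463231588031732973079101440000000000000000000*sqrt(154) / 52378025213926525681698587812579954295628426861421867419922637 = -0.02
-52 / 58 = -26 / 29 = -0.90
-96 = -96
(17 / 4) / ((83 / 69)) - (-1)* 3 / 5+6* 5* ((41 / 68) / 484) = 28481379 / 6829240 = 4.17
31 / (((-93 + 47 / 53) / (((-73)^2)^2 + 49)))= -23329195235 / 2441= -9557228.69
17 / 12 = 1.42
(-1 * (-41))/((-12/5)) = -205/12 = -17.08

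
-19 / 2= -9.50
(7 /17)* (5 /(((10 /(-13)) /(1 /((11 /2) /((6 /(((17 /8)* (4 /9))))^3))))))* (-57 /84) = 77787216 /918731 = 84.67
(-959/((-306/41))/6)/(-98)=-5617/25704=-0.22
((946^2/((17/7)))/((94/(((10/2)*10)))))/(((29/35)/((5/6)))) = 13703401250/69513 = 197134.37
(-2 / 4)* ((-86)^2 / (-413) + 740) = -149112 / 413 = -361.05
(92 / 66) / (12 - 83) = -46 / 2343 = -0.02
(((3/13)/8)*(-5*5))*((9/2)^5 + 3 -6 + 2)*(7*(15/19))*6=-1394276625/31616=-44100.35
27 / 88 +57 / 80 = 897 / 880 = 1.02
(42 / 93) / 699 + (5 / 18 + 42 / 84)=50603 / 65007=0.78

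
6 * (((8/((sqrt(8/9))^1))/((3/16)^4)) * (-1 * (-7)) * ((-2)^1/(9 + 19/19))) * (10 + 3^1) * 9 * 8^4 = -97710505984 * sqrt(2)/5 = -27636704549.78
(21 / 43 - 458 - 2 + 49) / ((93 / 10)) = -58840 / 1333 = -44.14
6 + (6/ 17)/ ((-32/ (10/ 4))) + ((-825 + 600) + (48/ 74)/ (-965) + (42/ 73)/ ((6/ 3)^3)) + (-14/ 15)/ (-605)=-563484361676257/ 2573519282400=-218.95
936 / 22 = 42.55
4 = 4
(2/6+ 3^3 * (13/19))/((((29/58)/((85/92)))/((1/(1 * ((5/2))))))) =18224/1311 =13.90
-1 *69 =-69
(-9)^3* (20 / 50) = -1458 / 5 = -291.60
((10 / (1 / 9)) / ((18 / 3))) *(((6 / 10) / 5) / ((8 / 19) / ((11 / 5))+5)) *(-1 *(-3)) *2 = 2.08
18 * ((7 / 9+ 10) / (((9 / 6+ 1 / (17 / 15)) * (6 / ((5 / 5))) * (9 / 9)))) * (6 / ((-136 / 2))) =-97 / 81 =-1.20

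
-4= -4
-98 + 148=50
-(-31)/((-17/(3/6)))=-31/34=-0.91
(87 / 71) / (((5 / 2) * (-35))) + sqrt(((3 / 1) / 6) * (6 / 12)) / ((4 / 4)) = 12077 / 24850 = 0.49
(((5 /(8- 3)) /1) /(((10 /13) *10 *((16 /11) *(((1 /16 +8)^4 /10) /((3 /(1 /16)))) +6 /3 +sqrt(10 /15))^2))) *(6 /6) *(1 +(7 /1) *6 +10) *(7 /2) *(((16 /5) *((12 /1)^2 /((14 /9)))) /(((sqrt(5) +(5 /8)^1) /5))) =133647839578451607552 /((5 +8 *sqrt(5)) *(7208960 *sqrt(6) +320176641)^2) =51.16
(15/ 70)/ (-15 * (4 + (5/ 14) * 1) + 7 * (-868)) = -3/ 85979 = -0.00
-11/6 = -1.83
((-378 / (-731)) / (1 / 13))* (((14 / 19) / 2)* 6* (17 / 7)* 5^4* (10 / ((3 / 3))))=184275000 / 817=225550.80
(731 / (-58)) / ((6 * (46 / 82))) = -29971 / 8004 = -3.74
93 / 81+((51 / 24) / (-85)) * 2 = 593 / 540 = 1.10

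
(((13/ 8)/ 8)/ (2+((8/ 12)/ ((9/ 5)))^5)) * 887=165457246617/ 1843060096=89.77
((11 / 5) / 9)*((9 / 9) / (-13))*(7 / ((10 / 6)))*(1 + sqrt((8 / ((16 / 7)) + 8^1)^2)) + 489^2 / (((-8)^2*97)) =37.53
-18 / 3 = -6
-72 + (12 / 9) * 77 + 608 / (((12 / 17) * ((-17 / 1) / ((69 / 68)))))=-1058 / 51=-20.75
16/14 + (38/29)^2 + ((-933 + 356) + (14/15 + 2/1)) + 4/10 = -10081019/17661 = -570.81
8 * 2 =16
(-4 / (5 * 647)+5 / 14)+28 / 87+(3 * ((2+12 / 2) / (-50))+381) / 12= 1276151663 / 39402300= 32.39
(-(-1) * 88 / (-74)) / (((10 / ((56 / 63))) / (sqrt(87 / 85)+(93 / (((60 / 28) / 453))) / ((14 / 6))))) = -890.76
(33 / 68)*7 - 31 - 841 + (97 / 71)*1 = -4187019 / 4828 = -867.24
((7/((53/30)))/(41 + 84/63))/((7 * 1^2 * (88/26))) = 585/148082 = 0.00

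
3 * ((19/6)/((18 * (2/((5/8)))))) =0.16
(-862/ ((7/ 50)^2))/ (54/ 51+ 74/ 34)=-7327000/ 539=-13593.69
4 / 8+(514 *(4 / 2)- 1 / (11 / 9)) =22609 / 22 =1027.68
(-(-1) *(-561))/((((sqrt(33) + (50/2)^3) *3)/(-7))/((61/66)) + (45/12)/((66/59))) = 5736411666668760/74051480406020617- 367300289664 *sqrt(33)/74051480406020617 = 0.08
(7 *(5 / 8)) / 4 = 35 / 32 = 1.09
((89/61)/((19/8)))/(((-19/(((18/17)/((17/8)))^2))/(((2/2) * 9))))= -132876288/1839215941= -0.07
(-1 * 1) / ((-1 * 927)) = 1 / 927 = 0.00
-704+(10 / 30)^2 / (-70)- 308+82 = -585901 / 630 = -930.00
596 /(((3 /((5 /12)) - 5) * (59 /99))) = 26820 /59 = 454.58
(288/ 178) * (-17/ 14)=-1224/ 623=-1.96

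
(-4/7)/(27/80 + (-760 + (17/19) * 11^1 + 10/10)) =6080/7967449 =0.00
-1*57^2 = -3249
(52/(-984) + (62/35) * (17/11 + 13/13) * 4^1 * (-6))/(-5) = 1464907/67650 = 21.65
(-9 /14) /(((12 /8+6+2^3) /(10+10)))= -180 /217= -0.83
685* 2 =1370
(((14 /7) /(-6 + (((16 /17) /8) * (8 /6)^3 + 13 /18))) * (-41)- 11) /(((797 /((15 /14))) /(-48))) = -0.35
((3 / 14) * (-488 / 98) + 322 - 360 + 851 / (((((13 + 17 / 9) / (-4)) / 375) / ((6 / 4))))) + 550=-2943674875 / 22981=-128091.68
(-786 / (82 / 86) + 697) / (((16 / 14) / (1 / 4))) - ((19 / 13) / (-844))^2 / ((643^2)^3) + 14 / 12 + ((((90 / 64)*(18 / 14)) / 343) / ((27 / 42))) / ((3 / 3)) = -19154465921697744900604780493395 / 717904478430194171417748658848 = -26.68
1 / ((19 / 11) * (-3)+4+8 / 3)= 33 / 49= 0.67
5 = 5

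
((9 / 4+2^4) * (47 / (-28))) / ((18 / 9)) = -3431 / 224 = -15.32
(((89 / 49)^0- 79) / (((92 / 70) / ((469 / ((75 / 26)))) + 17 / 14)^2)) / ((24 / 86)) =-2036433691838 / 10886626921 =-187.06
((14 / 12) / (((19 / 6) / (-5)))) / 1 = -35 / 19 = -1.84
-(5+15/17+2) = -134/17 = -7.88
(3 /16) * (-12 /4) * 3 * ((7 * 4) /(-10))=189 /40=4.72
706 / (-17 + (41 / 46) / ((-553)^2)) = -9931453084 / 239142597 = -41.53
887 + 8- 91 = 804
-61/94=-0.65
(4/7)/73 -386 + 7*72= 60302/511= 118.01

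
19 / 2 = 9.50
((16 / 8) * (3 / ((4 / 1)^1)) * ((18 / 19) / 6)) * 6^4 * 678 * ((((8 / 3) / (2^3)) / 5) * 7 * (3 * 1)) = 27678672 / 95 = 291354.44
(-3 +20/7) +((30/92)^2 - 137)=-2029785/14812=-137.04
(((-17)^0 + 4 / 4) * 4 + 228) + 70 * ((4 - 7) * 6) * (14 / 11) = -15044 / 11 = -1367.64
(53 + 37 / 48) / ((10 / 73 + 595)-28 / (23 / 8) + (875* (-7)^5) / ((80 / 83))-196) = -4333499 / 1229609494623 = -0.00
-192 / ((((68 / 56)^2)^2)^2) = -283351498752 / 6975757441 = -40.62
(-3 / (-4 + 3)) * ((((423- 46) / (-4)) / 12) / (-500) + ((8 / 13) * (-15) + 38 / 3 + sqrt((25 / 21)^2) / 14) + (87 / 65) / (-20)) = 53045029 / 5096000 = 10.41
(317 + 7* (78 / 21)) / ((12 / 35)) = 12005 / 12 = 1000.42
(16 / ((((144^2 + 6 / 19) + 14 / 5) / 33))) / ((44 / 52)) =7410 / 246277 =0.03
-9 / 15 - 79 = -398 / 5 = -79.60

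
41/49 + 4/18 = 1.06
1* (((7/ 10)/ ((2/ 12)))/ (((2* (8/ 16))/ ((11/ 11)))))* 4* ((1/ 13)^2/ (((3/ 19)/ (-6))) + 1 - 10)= -130956/ 845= -154.98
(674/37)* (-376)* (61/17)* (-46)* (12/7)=8533292928/4403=1938063.35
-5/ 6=-0.83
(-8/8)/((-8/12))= 3/2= 1.50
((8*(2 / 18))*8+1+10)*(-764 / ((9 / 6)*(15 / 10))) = -498128 / 81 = -6149.73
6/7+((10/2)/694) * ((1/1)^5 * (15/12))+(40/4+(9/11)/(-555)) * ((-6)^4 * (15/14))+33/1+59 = 110537942793/7908824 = 13976.53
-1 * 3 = -3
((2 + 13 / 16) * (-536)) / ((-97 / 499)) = 1504485 / 194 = 7755.08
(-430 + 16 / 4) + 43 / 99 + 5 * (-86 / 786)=-5526256 / 12969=-426.11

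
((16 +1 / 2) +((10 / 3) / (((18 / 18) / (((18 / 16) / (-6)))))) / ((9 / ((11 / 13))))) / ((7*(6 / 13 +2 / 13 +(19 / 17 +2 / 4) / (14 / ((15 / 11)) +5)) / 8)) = 119818754 / 4599819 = 26.05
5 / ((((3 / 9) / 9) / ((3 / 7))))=405 / 7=57.86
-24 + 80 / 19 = -376 / 19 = -19.79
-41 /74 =-0.55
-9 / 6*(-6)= 9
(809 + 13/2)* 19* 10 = 154945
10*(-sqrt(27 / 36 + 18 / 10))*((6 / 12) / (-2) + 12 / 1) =-47*sqrt(255) / 4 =-187.63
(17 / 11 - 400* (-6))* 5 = 132085 / 11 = 12007.73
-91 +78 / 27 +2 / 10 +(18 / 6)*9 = -60.91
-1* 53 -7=-60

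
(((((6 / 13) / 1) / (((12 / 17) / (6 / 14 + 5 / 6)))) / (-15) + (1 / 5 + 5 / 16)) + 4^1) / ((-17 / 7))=-58411 / 31824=-1.84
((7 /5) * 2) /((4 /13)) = 91 /10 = 9.10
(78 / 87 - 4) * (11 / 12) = -165 / 58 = -2.84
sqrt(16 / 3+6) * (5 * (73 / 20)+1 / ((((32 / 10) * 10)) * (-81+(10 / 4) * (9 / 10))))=45989 * sqrt(102) / 7560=61.44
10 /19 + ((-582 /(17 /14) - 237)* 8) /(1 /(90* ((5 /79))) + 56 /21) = -832689370 /413117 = -2015.63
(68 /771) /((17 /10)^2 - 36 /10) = -6800 /54741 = -0.12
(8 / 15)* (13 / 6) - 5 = -173 / 45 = -3.84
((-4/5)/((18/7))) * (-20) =56/9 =6.22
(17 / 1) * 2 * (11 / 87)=374 / 87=4.30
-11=-11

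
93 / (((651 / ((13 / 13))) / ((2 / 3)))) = 2 / 21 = 0.10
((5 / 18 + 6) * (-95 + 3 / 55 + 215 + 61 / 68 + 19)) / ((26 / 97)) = 147107581 / 44880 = 3277.80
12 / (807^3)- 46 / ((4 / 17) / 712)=-139196.00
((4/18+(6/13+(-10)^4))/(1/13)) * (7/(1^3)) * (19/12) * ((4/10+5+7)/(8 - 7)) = 482423984/27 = 17867554.96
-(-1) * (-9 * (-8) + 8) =80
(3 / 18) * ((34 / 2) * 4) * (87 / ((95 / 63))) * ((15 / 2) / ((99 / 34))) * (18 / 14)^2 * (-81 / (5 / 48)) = -15836469408 / 7315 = -2164930.88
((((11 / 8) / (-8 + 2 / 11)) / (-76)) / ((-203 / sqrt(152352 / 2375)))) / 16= -8349*sqrt(190) / 20167481600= -0.00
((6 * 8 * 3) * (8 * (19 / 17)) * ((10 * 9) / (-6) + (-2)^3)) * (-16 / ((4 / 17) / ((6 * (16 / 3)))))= 64438272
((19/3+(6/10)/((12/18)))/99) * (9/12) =217/3960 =0.05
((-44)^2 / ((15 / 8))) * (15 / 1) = 15488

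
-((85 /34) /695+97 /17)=-26983 /4726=-5.71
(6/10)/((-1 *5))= -3/25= -0.12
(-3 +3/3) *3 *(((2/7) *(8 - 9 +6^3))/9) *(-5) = 204.76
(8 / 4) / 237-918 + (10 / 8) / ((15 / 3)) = -870019 / 948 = -917.74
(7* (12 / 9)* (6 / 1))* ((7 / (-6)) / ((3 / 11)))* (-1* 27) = 6468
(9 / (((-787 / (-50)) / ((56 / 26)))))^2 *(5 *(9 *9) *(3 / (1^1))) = 192893400000 / 104673361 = 1842.81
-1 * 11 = -11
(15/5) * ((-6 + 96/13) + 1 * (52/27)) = 1162/117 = 9.93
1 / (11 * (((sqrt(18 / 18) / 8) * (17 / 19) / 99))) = 1368 / 17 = 80.47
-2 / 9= -0.22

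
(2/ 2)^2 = 1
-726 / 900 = -121 / 150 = -0.81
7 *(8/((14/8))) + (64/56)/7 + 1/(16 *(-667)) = 16819023/522928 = 32.16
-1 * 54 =-54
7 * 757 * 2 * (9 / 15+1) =84784 / 5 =16956.80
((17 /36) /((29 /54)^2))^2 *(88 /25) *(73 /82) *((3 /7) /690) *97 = 295382767878 /583595235125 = 0.51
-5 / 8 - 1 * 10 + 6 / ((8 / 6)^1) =-49 / 8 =-6.12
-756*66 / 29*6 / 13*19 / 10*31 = -88166232 / 1885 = -46772.54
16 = 16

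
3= 3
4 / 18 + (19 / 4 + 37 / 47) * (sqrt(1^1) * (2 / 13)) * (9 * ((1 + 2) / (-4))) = -243187 / 43992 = -5.53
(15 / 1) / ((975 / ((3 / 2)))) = 3 / 130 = 0.02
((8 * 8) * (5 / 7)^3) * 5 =116.62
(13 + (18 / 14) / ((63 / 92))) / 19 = 729 / 931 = 0.78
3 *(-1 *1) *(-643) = 1929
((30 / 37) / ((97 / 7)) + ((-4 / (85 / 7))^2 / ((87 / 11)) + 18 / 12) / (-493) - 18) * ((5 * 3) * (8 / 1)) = -2153.35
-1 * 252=-252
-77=-77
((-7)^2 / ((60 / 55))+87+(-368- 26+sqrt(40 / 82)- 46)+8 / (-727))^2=296199850606745 / 3120435216- 2687815 * sqrt(205) / 89421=94492.24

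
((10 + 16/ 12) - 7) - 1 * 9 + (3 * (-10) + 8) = -80/ 3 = -26.67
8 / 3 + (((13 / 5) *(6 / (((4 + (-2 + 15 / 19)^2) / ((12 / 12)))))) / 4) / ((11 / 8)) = 1037068 / 325545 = 3.19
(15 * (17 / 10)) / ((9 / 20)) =170 / 3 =56.67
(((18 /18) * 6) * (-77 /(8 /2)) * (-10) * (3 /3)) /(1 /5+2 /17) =32725 /9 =3636.11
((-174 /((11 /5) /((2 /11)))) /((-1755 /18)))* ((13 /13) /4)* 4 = 232 /1573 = 0.15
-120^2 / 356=-3600 / 89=-40.45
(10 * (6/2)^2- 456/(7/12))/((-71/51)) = 246942/497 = 496.87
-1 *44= -44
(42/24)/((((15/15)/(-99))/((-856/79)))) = 148302/79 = 1877.24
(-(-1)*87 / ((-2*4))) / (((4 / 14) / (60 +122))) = -55419 / 8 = -6927.38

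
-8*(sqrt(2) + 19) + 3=-149-8*sqrt(2)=-160.31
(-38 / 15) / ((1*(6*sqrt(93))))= -19*sqrt(93) / 4185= -0.04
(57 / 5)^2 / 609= 1083 / 5075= 0.21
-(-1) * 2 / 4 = 1 / 2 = 0.50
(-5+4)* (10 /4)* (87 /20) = -87 /8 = -10.88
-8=-8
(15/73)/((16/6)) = 45/584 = 0.08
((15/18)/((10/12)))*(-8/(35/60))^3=-884736/343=-2579.41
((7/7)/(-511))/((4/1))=-1/2044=-0.00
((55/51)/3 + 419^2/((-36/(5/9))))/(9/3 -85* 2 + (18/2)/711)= 1178735695/72661536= 16.22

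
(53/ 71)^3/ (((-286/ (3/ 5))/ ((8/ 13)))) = -1786524/ 3326782745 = -0.00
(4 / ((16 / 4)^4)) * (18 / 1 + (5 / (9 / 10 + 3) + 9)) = 1103 / 2496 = 0.44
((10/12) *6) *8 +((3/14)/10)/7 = 39203/980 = 40.00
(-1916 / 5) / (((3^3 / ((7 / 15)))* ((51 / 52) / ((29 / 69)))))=-20225296 / 7125975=-2.84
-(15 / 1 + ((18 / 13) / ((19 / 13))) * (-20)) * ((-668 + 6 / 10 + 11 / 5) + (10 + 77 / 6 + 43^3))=11829695 / 38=311307.76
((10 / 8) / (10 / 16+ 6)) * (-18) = -180 / 53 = -3.40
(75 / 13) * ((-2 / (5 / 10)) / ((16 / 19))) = -1425 / 52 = -27.40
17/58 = 0.29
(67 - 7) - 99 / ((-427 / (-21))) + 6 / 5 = 17181 / 305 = 56.33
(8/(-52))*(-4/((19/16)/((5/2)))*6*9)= 17280/247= 69.96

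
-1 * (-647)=647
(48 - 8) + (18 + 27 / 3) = 67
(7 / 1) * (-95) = -665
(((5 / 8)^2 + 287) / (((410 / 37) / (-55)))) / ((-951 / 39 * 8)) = 97317363 / 13308928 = 7.31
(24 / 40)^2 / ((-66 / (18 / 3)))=-9 / 275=-0.03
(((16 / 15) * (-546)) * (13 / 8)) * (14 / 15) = -883.31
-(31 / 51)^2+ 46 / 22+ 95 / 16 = 7.66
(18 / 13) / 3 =6 / 13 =0.46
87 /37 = 2.35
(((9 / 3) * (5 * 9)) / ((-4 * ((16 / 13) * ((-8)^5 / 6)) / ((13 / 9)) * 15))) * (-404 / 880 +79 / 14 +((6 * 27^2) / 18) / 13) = 18641961 / 1614807040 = 0.01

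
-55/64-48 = -3127/64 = -48.86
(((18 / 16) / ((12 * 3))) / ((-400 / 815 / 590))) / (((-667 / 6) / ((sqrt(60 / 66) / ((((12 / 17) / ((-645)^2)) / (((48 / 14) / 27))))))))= 7557279025 * sqrt(110) / 3286976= 24113.78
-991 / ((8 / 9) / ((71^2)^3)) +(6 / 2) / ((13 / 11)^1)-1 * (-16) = -14852843619786259 / 104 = -142815804036406.34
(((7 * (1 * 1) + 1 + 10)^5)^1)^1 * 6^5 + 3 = 14693280771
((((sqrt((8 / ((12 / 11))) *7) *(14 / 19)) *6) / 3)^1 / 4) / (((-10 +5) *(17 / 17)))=-7 *sqrt(462) / 285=-0.53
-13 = -13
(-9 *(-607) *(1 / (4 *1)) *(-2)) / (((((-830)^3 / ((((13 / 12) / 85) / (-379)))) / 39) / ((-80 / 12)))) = 0.00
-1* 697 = -697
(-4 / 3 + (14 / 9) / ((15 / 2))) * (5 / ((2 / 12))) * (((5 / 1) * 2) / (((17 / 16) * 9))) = -48640 / 1377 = -35.32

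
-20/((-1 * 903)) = 20/903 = 0.02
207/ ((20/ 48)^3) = 357696/ 125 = 2861.57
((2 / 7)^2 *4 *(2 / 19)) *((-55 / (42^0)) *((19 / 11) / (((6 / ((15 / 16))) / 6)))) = -150 / 49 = -3.06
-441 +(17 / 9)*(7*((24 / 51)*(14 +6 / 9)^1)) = -9443 / 27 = -349.74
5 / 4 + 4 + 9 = 57 / 4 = 14.25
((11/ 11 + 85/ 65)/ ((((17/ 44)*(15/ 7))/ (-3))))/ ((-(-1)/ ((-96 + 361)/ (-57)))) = 163240/ 4199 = 38.88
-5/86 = -0.06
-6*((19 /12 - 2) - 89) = 1073 /2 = 536.50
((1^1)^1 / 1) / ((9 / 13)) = 13 / 9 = 1.44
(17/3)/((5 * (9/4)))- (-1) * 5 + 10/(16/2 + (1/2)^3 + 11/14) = 446357/67365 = 6.63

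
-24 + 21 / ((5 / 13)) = 153 / 5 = 30.60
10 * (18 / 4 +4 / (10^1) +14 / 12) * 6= 364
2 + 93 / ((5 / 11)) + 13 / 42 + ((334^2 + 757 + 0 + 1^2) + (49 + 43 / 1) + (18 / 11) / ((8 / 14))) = 130071218 / 1155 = 112615.77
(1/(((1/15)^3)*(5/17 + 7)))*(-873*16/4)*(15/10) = -2423631.05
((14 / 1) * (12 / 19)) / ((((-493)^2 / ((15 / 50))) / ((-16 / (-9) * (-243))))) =-108864 / 23089655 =-0.00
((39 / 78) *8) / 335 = 4 / 335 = 0.01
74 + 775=849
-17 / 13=-1.31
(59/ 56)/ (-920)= -59/ 51520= -0.00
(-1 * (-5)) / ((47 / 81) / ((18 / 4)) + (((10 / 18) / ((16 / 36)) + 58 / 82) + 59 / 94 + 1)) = 28095660 / 20869009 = 1.35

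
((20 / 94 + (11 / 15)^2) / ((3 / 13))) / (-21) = -0.15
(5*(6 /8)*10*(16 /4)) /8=75 /4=18.75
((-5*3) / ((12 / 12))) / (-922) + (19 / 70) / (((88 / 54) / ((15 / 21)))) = 268833 / 1987832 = 0.14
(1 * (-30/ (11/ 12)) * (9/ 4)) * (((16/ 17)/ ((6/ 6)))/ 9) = -1440/ 187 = -7.70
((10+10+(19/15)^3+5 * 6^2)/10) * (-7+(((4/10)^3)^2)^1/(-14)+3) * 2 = -99445043996/615234375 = -161.64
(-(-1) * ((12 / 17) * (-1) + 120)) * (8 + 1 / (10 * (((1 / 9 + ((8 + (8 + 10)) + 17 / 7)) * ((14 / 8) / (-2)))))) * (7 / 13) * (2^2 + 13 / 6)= 242033428 / 76415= 3167.35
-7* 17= -119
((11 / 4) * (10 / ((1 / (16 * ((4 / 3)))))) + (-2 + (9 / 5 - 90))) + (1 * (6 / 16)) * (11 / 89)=5302759 / 10680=496.51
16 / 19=0.84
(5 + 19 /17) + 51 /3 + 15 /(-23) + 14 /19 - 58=-258512 /7429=-34.80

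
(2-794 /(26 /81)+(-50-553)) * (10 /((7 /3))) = -13176.92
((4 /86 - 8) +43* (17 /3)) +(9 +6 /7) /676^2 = 97266893525 /412649328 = 235.71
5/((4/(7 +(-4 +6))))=45/4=11.25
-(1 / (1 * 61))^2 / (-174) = 1 / 647454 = 0.00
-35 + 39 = 4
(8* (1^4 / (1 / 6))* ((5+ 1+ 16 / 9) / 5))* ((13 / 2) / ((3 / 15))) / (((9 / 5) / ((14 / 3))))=509600 / 81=6291.36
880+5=885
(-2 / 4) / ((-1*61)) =1 / 122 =0.01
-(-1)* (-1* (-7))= 7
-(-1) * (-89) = -89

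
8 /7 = 1.14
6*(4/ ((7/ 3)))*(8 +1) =648/ 7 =92.57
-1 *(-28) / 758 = 14 / 379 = 0.04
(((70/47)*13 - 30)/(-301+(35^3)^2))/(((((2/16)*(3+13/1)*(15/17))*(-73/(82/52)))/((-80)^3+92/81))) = -180661999225/4981023005967099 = -0.00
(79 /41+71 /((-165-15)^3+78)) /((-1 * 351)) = -11237047 /2047004622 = -0.01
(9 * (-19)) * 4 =-684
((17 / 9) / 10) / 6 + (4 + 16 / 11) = 32587 / 5940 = 5.49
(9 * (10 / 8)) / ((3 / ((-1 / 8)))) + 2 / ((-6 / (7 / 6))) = -247 / 288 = -0.86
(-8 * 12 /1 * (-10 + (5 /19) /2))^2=324000000 /361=897506.93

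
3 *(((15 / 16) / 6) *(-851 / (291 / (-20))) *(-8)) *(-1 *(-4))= -85100 / 97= -877.32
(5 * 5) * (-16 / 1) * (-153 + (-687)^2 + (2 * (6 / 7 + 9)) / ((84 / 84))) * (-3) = 3963420000 / 7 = 566202857.14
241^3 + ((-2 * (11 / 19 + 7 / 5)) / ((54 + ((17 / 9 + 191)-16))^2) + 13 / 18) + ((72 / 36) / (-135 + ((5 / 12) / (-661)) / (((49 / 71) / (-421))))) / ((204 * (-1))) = 4596539811643227213951841 / 328382402461023150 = 13997521.72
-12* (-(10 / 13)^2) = 1200 / 169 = 7.10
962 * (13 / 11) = 12506 / 11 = 1136.91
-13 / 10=-1.30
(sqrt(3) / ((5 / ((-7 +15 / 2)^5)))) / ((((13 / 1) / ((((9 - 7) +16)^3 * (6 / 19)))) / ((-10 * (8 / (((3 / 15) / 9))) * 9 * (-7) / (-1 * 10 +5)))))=-9920232 * sqrt(3) / 247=-69564.15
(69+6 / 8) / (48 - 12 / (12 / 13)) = 1.99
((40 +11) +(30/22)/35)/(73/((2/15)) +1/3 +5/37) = 872460/9366973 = 0.09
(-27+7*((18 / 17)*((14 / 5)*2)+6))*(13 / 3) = 20813 / 85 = 244.86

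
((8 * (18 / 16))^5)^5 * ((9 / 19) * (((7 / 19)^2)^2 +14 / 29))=12238083811267694108993433119643 / 71806871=170430540153569623009940.60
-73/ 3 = -24.33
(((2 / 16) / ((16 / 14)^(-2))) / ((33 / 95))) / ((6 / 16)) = 6080 / 4851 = 1.25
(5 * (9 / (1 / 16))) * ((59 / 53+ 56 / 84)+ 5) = 258720 / 53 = 4881.51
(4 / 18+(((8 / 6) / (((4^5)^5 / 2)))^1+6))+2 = 10414574138294275 / 1266637395197952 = 8.22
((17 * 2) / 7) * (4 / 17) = 8 / 7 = 1.14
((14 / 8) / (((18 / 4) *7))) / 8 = 1 / 144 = 0.01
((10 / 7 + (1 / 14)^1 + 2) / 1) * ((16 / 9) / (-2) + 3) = 133 / 18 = 7.39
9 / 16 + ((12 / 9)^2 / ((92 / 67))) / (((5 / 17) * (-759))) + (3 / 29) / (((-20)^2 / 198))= 0.61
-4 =-4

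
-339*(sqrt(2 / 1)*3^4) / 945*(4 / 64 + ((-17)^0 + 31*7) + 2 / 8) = -507483*sqrt(2) / 80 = -8971.12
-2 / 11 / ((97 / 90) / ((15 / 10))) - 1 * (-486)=518292 / 1067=485.75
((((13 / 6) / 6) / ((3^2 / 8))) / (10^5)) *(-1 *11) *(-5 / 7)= 143 / 5670000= 0.00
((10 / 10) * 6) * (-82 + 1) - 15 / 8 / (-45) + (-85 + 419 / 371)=-5073757 / 8904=-569.83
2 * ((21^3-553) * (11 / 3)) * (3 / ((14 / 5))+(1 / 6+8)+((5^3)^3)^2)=2192413330083434392 / 9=243601481120381599.11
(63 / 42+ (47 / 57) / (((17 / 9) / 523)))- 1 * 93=88377 / 646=136.81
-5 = -5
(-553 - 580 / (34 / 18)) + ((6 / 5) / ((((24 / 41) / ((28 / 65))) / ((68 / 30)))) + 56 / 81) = -1918463203 / 2237625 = -857.37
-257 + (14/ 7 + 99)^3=1030044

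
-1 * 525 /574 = -75 /82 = -0.91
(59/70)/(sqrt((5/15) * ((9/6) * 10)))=0.38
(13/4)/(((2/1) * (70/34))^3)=63869/1372000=0.05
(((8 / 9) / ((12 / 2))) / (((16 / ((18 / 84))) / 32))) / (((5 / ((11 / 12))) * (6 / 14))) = 11 / 405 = 0.03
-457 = -457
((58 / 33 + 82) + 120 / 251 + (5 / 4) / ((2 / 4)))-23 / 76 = 54410285 / 629508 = 86.43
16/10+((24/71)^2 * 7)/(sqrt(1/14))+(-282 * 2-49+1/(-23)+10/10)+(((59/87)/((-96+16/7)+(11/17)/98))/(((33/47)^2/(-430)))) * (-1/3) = -3125764634252093/5102892561195+4032 * sqrt(14)/5041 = -609.55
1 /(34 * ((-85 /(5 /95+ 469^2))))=-417926 /5491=-76.11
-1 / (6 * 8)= -1 / 48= -0.02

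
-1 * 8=-8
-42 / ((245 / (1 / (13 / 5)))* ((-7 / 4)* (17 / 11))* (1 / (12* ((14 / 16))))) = 0.26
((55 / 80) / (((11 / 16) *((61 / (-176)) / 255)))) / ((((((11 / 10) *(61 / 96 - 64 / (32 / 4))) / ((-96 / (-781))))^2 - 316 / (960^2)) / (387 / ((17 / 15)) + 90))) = -164470865264640000 / 2250381072409093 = -73.09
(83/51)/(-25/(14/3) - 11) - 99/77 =-113245/81753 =-1.39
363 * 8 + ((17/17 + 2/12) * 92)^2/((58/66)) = 1393172/87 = 16013.47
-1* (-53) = 53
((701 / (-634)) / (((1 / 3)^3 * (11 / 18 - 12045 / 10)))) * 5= 170343 / 1373878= 0.12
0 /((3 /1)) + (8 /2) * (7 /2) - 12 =2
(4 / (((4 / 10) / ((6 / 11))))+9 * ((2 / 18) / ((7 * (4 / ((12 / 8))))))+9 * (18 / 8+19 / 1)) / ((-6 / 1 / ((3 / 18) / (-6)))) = 4489 / 4928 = 0.91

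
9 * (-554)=-4986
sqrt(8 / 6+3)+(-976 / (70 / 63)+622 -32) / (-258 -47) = 1442 / 1525+sqrt(39) / 3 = 3.03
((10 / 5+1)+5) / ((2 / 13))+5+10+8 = 75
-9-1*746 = -755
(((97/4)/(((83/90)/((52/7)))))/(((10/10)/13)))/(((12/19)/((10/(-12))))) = -7786675/2324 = -3350.55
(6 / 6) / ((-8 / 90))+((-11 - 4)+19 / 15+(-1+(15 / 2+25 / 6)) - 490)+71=-25999 / 60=-433.32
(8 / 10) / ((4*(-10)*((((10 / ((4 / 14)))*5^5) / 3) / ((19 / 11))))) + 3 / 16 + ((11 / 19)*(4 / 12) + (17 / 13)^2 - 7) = -22759670408273 / 4635881250000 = -4.91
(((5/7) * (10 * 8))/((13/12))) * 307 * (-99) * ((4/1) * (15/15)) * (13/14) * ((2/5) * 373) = -43532501760/49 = -888418403.27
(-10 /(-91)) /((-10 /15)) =-15 /91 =-0.16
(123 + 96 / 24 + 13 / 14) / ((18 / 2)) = 199 / 14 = 14.21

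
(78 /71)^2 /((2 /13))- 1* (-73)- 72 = 8.84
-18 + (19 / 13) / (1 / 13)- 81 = -80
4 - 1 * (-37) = 41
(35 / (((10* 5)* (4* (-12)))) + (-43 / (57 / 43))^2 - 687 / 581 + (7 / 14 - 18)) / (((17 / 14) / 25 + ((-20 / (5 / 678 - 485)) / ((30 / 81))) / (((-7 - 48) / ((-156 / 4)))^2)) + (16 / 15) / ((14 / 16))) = 8871682694650340125 / 11361238747777488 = 780.87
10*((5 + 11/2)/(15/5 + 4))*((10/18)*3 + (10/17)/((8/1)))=26.10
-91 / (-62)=91 / 62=1.47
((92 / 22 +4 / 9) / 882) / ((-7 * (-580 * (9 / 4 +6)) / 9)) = 229 / 162484245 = 0.00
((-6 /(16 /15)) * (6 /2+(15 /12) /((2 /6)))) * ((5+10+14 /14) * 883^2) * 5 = -4736610675 /2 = -2368305337.50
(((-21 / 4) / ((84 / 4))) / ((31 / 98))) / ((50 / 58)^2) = -41209 / 38750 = -1.06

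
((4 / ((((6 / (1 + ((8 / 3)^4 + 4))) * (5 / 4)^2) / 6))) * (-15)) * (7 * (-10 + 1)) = 2016448 / 15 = 134429.87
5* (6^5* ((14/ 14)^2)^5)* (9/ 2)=174960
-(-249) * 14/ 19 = 3486/ 19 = 183.47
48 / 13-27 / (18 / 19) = -645 / 26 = -24.81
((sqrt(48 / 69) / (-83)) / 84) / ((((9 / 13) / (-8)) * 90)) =52 * sqrt(23) / 16236045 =0.00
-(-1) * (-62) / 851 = -62 / 851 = -0.07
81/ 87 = 27/ 29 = 0.93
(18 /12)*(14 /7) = 3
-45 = -45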